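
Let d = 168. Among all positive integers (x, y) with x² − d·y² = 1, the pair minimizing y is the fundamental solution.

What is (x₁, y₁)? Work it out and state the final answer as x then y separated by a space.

13 1

√168 → a₀=12, period (1,24); ℓ=2 even so k=1
a_0=12:  p_0=12·1+0=12,  q_0=12·0+1=1
a_1=1:  p_1=1·12+1=13,  q_1=1·1+0=1
fundamental: x₁=13, y₁=1  (since 169 − 168·1 = 1)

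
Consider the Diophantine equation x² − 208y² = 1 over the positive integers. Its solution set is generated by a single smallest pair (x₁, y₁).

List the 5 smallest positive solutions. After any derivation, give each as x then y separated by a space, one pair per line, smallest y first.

649 45
842401 58410
1093435849 75816135
1419278889601 98409284820
1842222905266249 127735175880225

√208 = [14; 2,2,1,2,2,28, …], period ℓ=6 (even) → k=5
step 0: (14, 1)  from 14·(1,0) + (0,1)
…
step 2: (72, 5)  from 2·(29,2) + (14,1)
…
step 4: (274, 19)  from 2·(101,7) + (72,5)
step 5: (649, 45)  from 2·(274,19) + (101,7)
→ (649, 45).  Check: 649²=421201, 208·45²=421200, difference 1.
n=2: (649,45)∘(649,45) = (649·649+208·45·45, 649·45+45·649) = (842401,58410)
n=3: (842401,58410)∘(649,45) = (649·842401+208·45·58410, 649·58410+45·842401) = (1093435849,75816135)
n=4: (1093435849,75816135)∘(649,45) = (649·1093435849+208·45·75816135, 649·75816135+45·1093435849) = (1419278889601,98409284820)
n=5: (1419278889601,98409284820)∘(649,45) = (649·1419278889601+208·45·98409284820, 649·98409284820+45·1419278889601) = (1842222905266249,127735175880225)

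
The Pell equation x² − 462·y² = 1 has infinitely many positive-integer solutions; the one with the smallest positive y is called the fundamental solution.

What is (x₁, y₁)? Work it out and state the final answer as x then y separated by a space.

43 2

√462 → a₀=21, period (2,42); ℓ=2 even so k=1
a_0=21:  p_0=21·1+0=21,  q_0=21·0+1=1
a_1=2:  p_1=2·21+1=43,  q_1=2·1+0=2
→ (43, 2).  Check: 43²=1849, 462·2²=1848, difference 1.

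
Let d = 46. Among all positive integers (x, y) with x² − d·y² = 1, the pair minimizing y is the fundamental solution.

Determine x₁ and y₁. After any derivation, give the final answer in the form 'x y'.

24335 3588

[6; 1,3,1,1,2,6,2,1,1,3,1,12] for √46; ℓ=12 ⇒ convergent index 11
a_0=6:  p_0=6·1+0=6,  q_0=6·0+1=1
a_1=1:  p_1=1·6+1=7,  q_1=1·1+0=1
…
a_3=1:  p_3=1·27+7=34,  q_3=1·4+1=5
a_4=1:  p_4=1·34+27=61,  q_4=1·5+4=9
a_5=2:  p_5=2·61+34=156,  q_5=2·9+5=23
a_6=6:  p_6=6·156+61=997,  q_6=6·23+9=147
a_7=2:  p_7=2·997+156=2150,  q_7=2·147+23=317
a_8=1:  p_8=1·2150+997=3147,  q_8=1·317+147=464
a_9=1:  p_9=1·3147+2150=5297,  q_9=1·464+317=781
a_10=3:  p_10=3·5297+3147=19038,  q_10=3·781+464=2807
a_11=1:  p_11=1·19038+5297=24335,  q_11=1·2807+781=3588
(x₁, y₁) = (24335, 3588);  24335² − 46·3588² = 1 ✓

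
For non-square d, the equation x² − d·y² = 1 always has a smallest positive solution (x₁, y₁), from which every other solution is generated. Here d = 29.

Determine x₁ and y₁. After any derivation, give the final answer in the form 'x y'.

√29 = [5; 2,1,1,2,10, …], period ℓ=5 (odd) → k=9
k=0  a_k=5  p_k/q_k = 5/1
k=1  a_k=2  p_k/q_k = 11/2
…
k=3  a_k=1  p_k/q_k = 27/5
k=4  a_k=2  p_k/q_k = 70/13
…
k=6  a_k=2  p_k/q_k = 1524/283
k=7  a_k=1  p_k/q_k = 2251/418
k=8  a_k=1  p_k/q_k = 3775/701
k=9  a_k=2  p_k/q_k = 9801/1820
→ (9801, 1820).  Check: 9801²=96059601, 29·1820²=96059600, difference 1.

9801 1820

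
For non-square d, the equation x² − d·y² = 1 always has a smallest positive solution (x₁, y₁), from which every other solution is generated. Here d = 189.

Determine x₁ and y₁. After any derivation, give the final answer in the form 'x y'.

55 4

d=189: √d = [13; 1,2,1,26] (ℓ=4, even), read p_3/q_3
a_0=13:  p_0=13·1+0=13,  q_0=13·0+1=1
a_1=1:  p_1=1·13+1=14,  q_1=1·1+0=1
a_2=2:  p_2=2·14+13=41,  q_2=2·1+1=3
a_3=1:  p_3=1·41+14=55,  q_3=1·3+1=4
→ (55, 4).  Check: 55²=3025, 189·4²=3024, difference 1.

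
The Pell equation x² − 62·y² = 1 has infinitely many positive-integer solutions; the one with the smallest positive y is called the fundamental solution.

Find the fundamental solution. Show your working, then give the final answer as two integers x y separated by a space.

63 8

d=62: √d = [7; 1,6,1,14] (ℓ=4, even), read p_3/q_3
i=0: a=7 ⇒ p=7, q=1
…
i=2: a=6 ⇒ p=55, q=7
i=3: a=1 ⇒ p=63, q=8
fundamental: x₁=63, y₁=8  (since 3969 − 62·64 = 1)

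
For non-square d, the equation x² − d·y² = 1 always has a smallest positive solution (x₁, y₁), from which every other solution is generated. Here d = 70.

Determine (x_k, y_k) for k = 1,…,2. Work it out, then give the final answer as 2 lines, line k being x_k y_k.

251 30
126001 15060

d=70: √d = [8; 2,1,2,1,2,16] (ℓ=6, even), read p_5/q_5
i=0: a=8 ⇒ p=8, q=1
i=1: a=2 ⇒ p=17, q=2
i=2: a=1 ⇒ p=25, q=3
i=3: a=2 ⇒ p=67, q=8
i=4: a=1 ⇒ p=92, q=11
i=5: a=2 ⇒ p=251, q=30
(x₁, y₁) = (251, 30);  251² − 70·30² = 1 ✓
k=2:  x_2 = 251·251+70·30·30 = 126001,  y_2 = 251·30+30·251 = 15060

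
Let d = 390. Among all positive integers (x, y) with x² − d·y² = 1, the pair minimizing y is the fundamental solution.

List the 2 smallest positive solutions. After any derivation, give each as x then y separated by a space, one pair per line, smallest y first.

[19; 1,2,1,38] for √390; ℓ=4 ⇒ convergent index 3
a_0=19:  p_0=19·1+0=19,  q_0=19·0+1=1
…
a_2=2:  p_2=2·20+19=59,  q_2=2·1+1=3
a_3=1:  p_3=1·59+20=79,  q_3=1·3+1=4
→ (79, 4).  Check: 79²=6241, 390·4²=6240, difference 1.
k=2:  x_2 = 79·79+390·4·4 = 12481,  y_2 = 79·4+4·79 = 632

79 4
12481 632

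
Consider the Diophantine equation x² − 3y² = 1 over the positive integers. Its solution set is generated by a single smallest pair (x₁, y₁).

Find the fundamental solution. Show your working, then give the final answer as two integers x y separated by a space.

2 1

√3 → a₀=1, period (1,2); ℓ=2 even so k=1
a_0=1:  p_0=1·1+0=1,  q_0=1·0+1=1
a_1=1:  p_1=1·1+1=2,  q_1=1·1+0=1
(x₁, y₁) = (2, 1);  2² − 3·1² = 1 ✓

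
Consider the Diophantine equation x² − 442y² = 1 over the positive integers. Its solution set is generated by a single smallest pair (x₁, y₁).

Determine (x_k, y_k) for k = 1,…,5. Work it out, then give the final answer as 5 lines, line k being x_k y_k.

[21; 42] for √442; ℓ=1 ⇒ convergent index 1
i=0: a=21 ⇒ p=21, q=1
i=1: a=42 ⇒ p=883, q=42
fundamental: x₁=883, y₁=42  (since 779689 − 442·1764 = 1)
(x_2, y_2) = (883·883 + 442·42·42, 883·42 + 42·883) = (1559377, 74172)
(x_3, y_3) = (883·1559377 + 442·42·74172, 883·74172 + 42·1559377) = (2753858899, 130987710)
(x_4, y_4) = (883·2753858899 + 442·42·130987710, 883·130987710 + 42·2753858899) = (4863313256257, 231324221688)
(x_5, y_5) = (883·4863313256257 + 442·42·231324221688, 883·231324221688 + 42·4863313256257) = (8588608456690963, 408518444513298)

883 42
1559377 74172
2753858899 130987710
4863313256257 231324221688
8588608456690963 408518444513298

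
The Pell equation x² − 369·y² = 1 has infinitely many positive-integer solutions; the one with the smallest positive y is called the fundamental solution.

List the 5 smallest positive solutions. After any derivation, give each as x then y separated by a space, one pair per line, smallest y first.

8396801 437120
141012534067201 7340819306240
2368108374136006451201 123278797782910239360
39769069528107045198367948801 2070295065004669620717268480
667865925565355162349028245713920001 34767711344252426473018978470025600

√369 = [19; 4,1,3,2,7,4,7,2,3,1,4,38, …], period ℓ=12 (even) → k=11
step 0: (19, 1)  from 19·(1,0) + (0,1)
step 1: (77, 4)  from 4·(19,1) + (1,0)
…
step 3: (365, 19)  from 3·(96,5) + (77,4)
step 4: (826, 43)  from 2·(365,19) + (96,5)
step 5: (6147, 320)  from 7·(826,43) + (365,19)
step 6: (25414, 1323)  from 4·(6147,320) + (826,43)
step 7: (184045, 9581)  from 7·(25414,1323) + (6147,320)
…
step 9: (1364557, 71036)  from 3·(393504,20485) + (184045,9581)
step 10: (1758061, 91521)  from 1·(1364557,71036) + (393504,20485)
step 11: (8396801, 437120)  from 4·(1758061,91521) + (1364557,71036)
(x₁, y₁) = (8396801, 437120);  8396801² − 369·437120² = 1 ✓
k=2:  x_2 = 8396801·8396801+369·437120·437120 = 141012534067201,  y_2 = 8396801·437120+437120·8396801 = 7340819306240
k=3:  x_3 = 8396801·141012534067201+369·437120·7340819306240 = 2368108374136006451201,  y_3 = 8396801·7340819306240+437120·141012534067201 = 123278797782910239360
k=4:  x_4 = 8396801·2368108374136006451201+369·437120·123278797782910239360 = 39769069528107045198367948801,  y_4 = 8396801·123278797782910239360+437120·2368108374136006451201 = 2070295065004669620717268480
k=5:  x_5 = 8396801·39769069528107045198367948801+369·437120·2070295065004669620717268480 = 667865925565355162349028245713920001,  y_5 = 8396801·2070295065004669620717268480+437120·39769069528107045198367948801 = 34767711344252426473018978470025600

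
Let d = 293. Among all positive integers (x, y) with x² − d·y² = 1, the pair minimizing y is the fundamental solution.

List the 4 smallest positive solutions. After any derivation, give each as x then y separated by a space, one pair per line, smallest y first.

√293 = [17; 8,1,1,8,34, …], period ℓ=5 (odd) → k=9
step 0: (17, 1)  from 17·(1,0) + (0,1)
step 1: (137, 8)  from 8·(17,1) + (1,0)
…
step 5: (84679, 4947)  from 34·(2482,145) + (291,17)
…
step 7: (764593, 44668)  from 1·(679914,39721) + (84679,4947)
step 8: (1444507, 84389)  from 1·(764593,44668) + (679914,39721)
step 9: (12320649, 719780)  from 8·(1444507,84389) + (764593,44668)
→ (12320649, 719780).  Check: 12320649²=151798391781201, 293·719780²=151798391781200, difference 1.
k=2:  x_2 = 12320649·12320649+293·719780·719780 = 303596783562401,  y_2 = 12320649·719780+719780·12320649 = 17736313474440
k=3:  x_3 = 12320649·303596783562401+293·719780·17736313474440 = 7481018815602612315849,  y_3 = 12320649·17736313474440+719780·303596783562401 = 437045785745090703340
k=4:  x_4 = 12320649·7481018815602612315849+293·719780·437045785745090703340 = 184342013978870716056521769601,  y_4 = 12320649·437045785745090703340+719780·7481018815602612315849 = 10769375446188914321717060880

12320649 719780
303596783562401 17736313474440
7481018815602612315849 437045785745090703340
184342013978870716056521769601 10769375446188914321717060880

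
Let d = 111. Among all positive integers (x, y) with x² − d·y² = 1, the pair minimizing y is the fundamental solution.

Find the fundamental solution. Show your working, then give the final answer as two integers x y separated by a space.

√111 = [10; 1,1,6,1,1,20, …], period ℓ=6 (even) → k=5
i=0: a=10 ⇒ p=10, q=1
i=1: a=1 ⇒ p=11, q=1
…
i=4: a=1 ⇒ p=158, q=15
i=5: a=1 ⇒ p=295, q=28
fundamental: x₁=295, y₁=28  (since 87025 − 111·784 = 1)

295 28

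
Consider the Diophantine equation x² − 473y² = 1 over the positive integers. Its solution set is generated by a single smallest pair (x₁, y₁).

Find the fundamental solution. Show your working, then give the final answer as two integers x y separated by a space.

[21; 1,2,1,42] for √473; ℓ=4 ⇒ convergent index 3
a_0=21:  p_0=21·1+0=21,  q_0=21·0+1=1
a_1=1:  p_1=1·21+1=22,  q_1=1·1+0=1
a_2=2:  p_2=2·22+21=65,  q_2=2·1+1=3
a_3=1:  p_3=1·65+22=87,  q_3=1·3+1=4
→ (87, 4).  Check: 87²=7569, 473·4²=7568, difference 1.

87 4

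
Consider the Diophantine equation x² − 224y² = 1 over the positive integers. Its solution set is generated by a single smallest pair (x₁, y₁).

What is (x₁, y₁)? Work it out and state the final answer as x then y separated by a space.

15 1

[14; 1,28] for √224; ℓ=2 ⇒ convergent index 1
a_0=14:  p_0=14·1+0=14,  q_0=14·0+1=1
a_1=1:  p_1=1·14+1=15,  q_1=1·1+0=1
→ (15, 1).  Check: 15²=225, 224·1²=224, difference 1.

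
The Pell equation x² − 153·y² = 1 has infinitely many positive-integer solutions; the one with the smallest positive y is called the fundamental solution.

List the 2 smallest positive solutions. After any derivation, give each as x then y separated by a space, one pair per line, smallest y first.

2177 176
9478657 766304

√153 → a₀=12, period (2,1,2,2,2,1,2,24); ℓ=8 even so k=7
a_0=12:  p_0=12·1+0=12,  q_0=12·0+1=1
a_1=2:  p_1=2·12+1=25,  q_1=2·1+0=2
…
a_3=2:  p_3=2·37+25=99,  q_3=2·3+2=8
…
a_5=2:  p_5=2·235+99=569,  q_5=2·19+8=46
a_6=1:  p_6=1·569+235=804,  q_6=1·46+19=65
a_7=2:  p_7=2·804+569=2177,  q_7=2·65+46=176
→ (2177, 176).  Check: 2177²=4739329, 153·176²=4739328, difference 1.
k=2:  x_2 = 2177·2177+153·176·176 = 9478657,  y_2 = 2177·176+176·2177 = 766304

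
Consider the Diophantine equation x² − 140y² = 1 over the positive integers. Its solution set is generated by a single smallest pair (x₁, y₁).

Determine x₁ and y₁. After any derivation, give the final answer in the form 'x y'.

71 6

[11; 1,4,1,22] for √140; ℓ=4 ⇒ convergent index 3
a_0=11:  p_0=11·1+0=11,  q_0=11·0+1=1
…
a_2=4:  p_2=4·12+11=59,  q_2=4·1+1=5
a_3=1:  p_3=1·59+12=71,  q_3=1·5+1=6
(x₁, y₁) = (71, 6);  71² − 140·6² = 1 ✓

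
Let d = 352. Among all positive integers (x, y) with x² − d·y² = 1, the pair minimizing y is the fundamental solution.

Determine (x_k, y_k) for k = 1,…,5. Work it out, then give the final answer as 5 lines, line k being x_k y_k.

77617 4137
12048797377 642203058
1870383011943601 99691749501435
290347036464004160257 15475549041463557732
45071731856582838801391537 2402331379802862171467853

√352 → a₀=18, period (1,3,5,9,5,3,1,36); ℓ=8 even so k=7
step 0: (18, 1)  from 18·(1,0) + (0,1)
step 1: (19, 1)  from 1·(18,1) + (1,0)
step 2: (75, 4)  from 3·(19,1) + (18,1)
step 3: (394, 21)  from 5·(75,4) + (19,1)
step 4: (3621, 193)  from 9·(394,21) + (75,4)
…
step 6: (59118, 3151)  from 3·(18499,986) + (3621,193)
step 7: (77617, 4137)  from 1·(59118,3151) + (18499,986)
fundamental: x₁=77617, y₁=4137  (since 6024398689 − 352·17114769 = 1)
k=2:  x_2 = 77617·77617+352·4137·4137 = 12048797377,  y_2 = 77617·4137+4137·77617 = 642203058
k=3:  x_3 = 77617·12048797377+352·4137·642203058 = 1870383011943601,  y_3 = 77617·642203058+4137·12048797377 = 99691749501435
k=4:  x_4 = 77617·1870383011943601+352·4137·99691749501435 = 290347036464004160257,  y_4 = 77617·99691749501435+4137·1870383011943601 = 15475549041463557732
k=5:  x_5 = 77617·290347036464004160257+352·4137·15475549041463557732 = 45071731856582838801391537,  y_5 = 77617·15475549041463557732+4137·290347036464004160257 = 2402331379802862171467853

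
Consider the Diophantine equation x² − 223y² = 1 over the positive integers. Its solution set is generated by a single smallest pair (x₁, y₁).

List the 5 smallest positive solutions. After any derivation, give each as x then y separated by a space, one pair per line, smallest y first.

d=223: √d = [14; 1,13,1,28] (ℓ=4, even), read p_3/q_3
i=0: a=14 ⇒ p=14, q=1
…
i=2: a=13 ⇒ p=209, q=14
i=3: a=1 ⇒ p=224, q=15
→ (224, 15).  Check: 224²=50176, 223·15²=50175, difference 1.
(224+15√223)^2 = 100351 + 6720√223
(224+15√223)^3 = 44957024 + 3010545√223
(224+15√223)^4 = 20140646401 + 1348717440√223
(224+15√223)^5 = 9022964630624 + 604222402575√223

224 15
100351 6720
44957024 3010545
20140646401 1348717440
9022964630624 604222402575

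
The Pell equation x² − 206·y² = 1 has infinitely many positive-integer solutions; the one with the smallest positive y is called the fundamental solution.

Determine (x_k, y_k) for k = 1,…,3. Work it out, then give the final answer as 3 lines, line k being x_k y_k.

59535 4148
7088832449 493902360
844067279642895 58808954001052

[14; 2,1,5,14,5,1,2,28] for √206; ℓ=8 ⇒ convergent index 7
k=0  a_k=14  p_k/q_k = 14/1
k=1  a_k=2  p_k/q_k = 29/2
…
k=6  a_k=1  p_k/q_k = 20998/1463
k=7  a_k=2  p_k/q_k = 59535/4148
(x₁, y₁) = (59535, 4148);  59535² − 206·4148² = 1 ✓
k=2:  x_2 = 59535·59535+206·4148·4148 = 7088832449,  y_2 = 59535·4148+4148·59535 = 493902360
k=3:  x_3 = 59535·7088832449+206·4148·493902360 = 844067279642895,  y_3 = 59535·493902360+4148·7088832449 = 58808954001052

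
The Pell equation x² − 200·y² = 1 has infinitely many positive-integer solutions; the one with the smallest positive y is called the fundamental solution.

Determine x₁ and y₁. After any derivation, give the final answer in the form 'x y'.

99 7

d=200: √d = [14; 7,28] (ℓ=2, even), read p_1/q_1
k=0  a_k=14  p_k/q_k = 14/1
k=1  a_k=7  p_k/q_k = 99/7
(x₁, y₁) = (99, 7);  99² − 200·7² = 1 ✓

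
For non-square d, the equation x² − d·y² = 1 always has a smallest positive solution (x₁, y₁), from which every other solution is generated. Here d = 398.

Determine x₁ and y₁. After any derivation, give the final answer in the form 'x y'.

399 20

[19; 1,18,1,38] for √398; ℓ=4 ⇒ convergent index 3
step 0: (19, 1)  from 19·(1,0) + (0,1)
step 1: (20, 1)  from 1·(19,1) + (1,0)
step 2: (379, 19)  from 18·(20,1) + (19,1)
step 3: (399, 20)  from 1·(379,19) + (20,1)
(x₁, y₁) = (399, 20);  399² − 398·20² = 1 ✓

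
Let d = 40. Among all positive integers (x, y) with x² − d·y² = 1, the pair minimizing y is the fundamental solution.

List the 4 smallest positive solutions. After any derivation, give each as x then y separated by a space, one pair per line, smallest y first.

19 3
721 114
27379 4329
1039681 164388

√40 → a₀=6, period (3,12); ℓ=2 even so k=1
i=0: a=6 ⇒ p=6, q=1
i=1: a=3 ⇒ p=19, q=3
fundamental: x₁=19, y₁=3  (since 361 − 40·9 = 1)
(19+3√40)^2 = 721 + 114√40
(19+3√40)^3 = 27379 + 4329√40
(19+3√40)^4 = 1039681 + 164388√40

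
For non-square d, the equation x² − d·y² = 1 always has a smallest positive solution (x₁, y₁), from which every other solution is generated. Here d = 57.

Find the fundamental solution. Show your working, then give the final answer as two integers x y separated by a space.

151 20

[7; 1,1,4,1,1,14] for √57; ℓ=6 ⇒ convergent index 5
i=0: a=7 ⇒ p=7, q=1
…
i=4: a=1 ⇒ p=83, q=11
i=5: a=1 ⇒ p=151, q=20
(x₁, y₁) = (151, 20);  151² − 57·20² = 1 ✓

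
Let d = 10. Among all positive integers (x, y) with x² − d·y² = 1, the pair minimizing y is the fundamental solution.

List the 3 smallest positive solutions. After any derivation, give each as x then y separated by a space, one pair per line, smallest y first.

19 6
721 228
27379 8658

[3; 6] for √10; ℓ=1 ⇒ convergent index 1
i=0: a=3 ⇒ p=3, q=1
i=1: a=6 ⇒ p=19, q=6
(x₁, y₁) = (19, 6);  19² − 10·6² = 1 ✓
(19+6√10)^2 = 721 + 228√10
(19+6√10)^3 = 27379 + 8658√10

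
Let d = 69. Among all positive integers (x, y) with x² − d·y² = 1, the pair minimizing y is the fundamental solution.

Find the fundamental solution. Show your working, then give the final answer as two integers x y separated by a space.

[8; 3,3,1,4,1,3,3,16] for √69; ℓ=8 ⇒ convergent index 7
k=0  a_k=8  p_k/q_k = 8/1
k=1  a_k=3  p_k/q_k = 25/3
k=2  a_k=3  p_k/q_k = 83/10
k=3  a_k=1  p_k/q_k = 108/13
k=4  a_k=4  p_k/q_k = 515/62
…
k=6  a_k=3  p_k/q_k = 2384/287
k=7  a_k=3  p_k/q_k = 7775/936
(x₁, y₁) = (7775, 936);  7775² − 69·936² = 1 ✓

7775 936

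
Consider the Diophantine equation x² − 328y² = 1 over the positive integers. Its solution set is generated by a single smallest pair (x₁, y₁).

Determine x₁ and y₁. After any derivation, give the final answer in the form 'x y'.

163 9

√328 → a₀=18, period (9,36); ℓ=2 even so k=1
k=0  a_k=18  p_k/q_k = 18/1
k=1  a_k=9  p_k/q_k = 163/9
→ (163, 9).  Check: 163²=26569, 328·9²=26568, difference 1.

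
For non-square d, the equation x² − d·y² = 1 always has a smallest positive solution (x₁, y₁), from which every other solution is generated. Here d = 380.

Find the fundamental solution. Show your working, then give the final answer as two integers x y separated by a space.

39 2

√380 → a₀=19, period (2,38); ℓ=2 even so k=1
i=0: a=19 ⇒ p=19, q=1
i=1: a=2 ⇒ p=39, q=2
→ (39, 2).  Check: 39²=1521, 380·2²=1520, difference 1.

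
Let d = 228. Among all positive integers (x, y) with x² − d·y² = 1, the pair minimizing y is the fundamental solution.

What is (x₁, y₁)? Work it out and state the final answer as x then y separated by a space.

151 10

[15; 10,30] for √228; ℓ=2 ⇒ convergent index 1
k=0  a_k=15  p_k/q_k = 15/1
k=1  a_k=10  p_k/q_k = 151/10
fundamental: x₁=151, y₁=10  (since 22801 − 228·100 = 1)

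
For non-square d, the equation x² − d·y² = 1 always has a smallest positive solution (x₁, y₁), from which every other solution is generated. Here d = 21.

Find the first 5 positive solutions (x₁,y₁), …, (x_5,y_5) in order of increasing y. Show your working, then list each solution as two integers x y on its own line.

√21 → a₀=4, period (1,1,2,1,1,8); ℓ=6 even so k=5
step 0: (4, 1)  from 4·(1,0) + (0,1)
step 1: (5, 1)  from 1·(4,1) + (1,0)
step 2: (9, 2)  from 1·(5,1) + (4,1)
…
step 4: (32, 7)  from 1·(23,5) + (9,2)
step 5: (55, 12)  from 1·(32,7) + (23,5)
→ (55, 12).  Check: 55²=3025, 21·12²=3024, difference 1.
(55+12√21)^2 = 6049 + 1320√21
(55+12√21)^3 = 665335 + 145188√21
(55+12√21)^4 = 73180801 + 15969360√21
(55+12√21)^5 = 8049222775 + 1756484412√21

55 12
6049 1320
665335 145188
73180801 15969360
8049222775 1756484412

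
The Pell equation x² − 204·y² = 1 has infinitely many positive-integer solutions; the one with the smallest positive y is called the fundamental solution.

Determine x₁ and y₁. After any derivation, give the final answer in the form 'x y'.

√204 → a₀=14, period (3,1,1,6,1,1,3,28); ℓ=8 even so k=7
a_0=14:  p_0=14·1+0=14,  q_0=14·0+1=1
a_1=3:  p_1=3·14+1=43,  q_1=3·1+0=3
a_2=1:  p_2=1·43+14=57,  q_2=1·3+1=4
…
a_4=6:  p_4=6·100+57=657,  q_4=6·7+4=46
…
a_6=1:  p_6=1·757+657=1414,  q_6=1·53+46=99
a_7=3:  p_7=3·1414+757=4999,  q_7=3·99+53=350
fundamental: x₁=4999, y₁=350  (since 24990001 − 204·122500 = 1)

4999 350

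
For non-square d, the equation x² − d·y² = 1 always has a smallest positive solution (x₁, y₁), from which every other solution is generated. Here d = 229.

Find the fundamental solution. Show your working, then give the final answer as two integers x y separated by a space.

[15; 7,1,1,7,30] for √229; ℓ=5 ⇒ convergent index 9
a_0=15:  p_0=15·1+0=15,  q_0=15·0+1=1
…
a_2=1:  p_2=1·106+15=121,  q_2=1·7+1=8
a_3=1:  p_3=1·121+106=227,  q_3=1·8+7=15
…
a_5=30:  p_5=30·1710+227=51527,  q_5=30·113+15=3405
a_6=7:  p_6=7·51527+1710=362399,  q_6=7·3405+113=23948
a_7=1:  p_7=1·362399+51527=413926,  q_7=1·23948+3405=27353
a_8=1:  p_8=1·413926+362399=776325,  q_8=1·27353+23948=51301
a_9=7:  p_9=7·776325+413926=5848201,  q_9=7·51301+27353=386460
(x₁, y₁) = (5848201, 386460);  5848201² − 229·386460² = 1 ✓

5848201 386460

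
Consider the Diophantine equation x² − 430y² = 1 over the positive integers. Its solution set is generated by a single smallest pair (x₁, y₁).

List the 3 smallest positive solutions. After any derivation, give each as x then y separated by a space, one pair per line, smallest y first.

[20; 1,2,1,3,1,…,2,1,40] for √430; ℓ=14 ⇒ convergent index 13
step 0: (20, 1)  from 20·(1,0) + (0,1)
…
step 3: (83, 4)  from 1·(62,3) + (21,1)
…
step 5: (394, 19)  from 1·(311,15) + (83,4)
step 6: (2675, 129)  from 6·(394,19) + (311,15)
…
step 11: (754371, 36379)  from 1·(599138,28893) + (155233,7486)
step 12: (2107880, 101651)  from 2·(754371,36379) + (599138,28893)
step 13: (2862251, 138030)  from 1·(2107880,101651) + (754371,36379)
(x₁, y₁) = (2862251, 138030);  2862251² − 430·138030² = 1 ✓
(2862251+138030√430)^2 = 16384961574001 + 790153011060√430
(2862251+138030√430)^3 = 93795745300289010251 + 4523232492118854090√430

2862251 138030
16384961574001 790153011060
93795745300289010251 4523232492118854090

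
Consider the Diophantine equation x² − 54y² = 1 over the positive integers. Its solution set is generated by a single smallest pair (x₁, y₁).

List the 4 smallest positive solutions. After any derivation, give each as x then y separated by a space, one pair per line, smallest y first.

√54 = [7; 2,1,6,1,2,14, …], period ℓ=6 (even) → k=5
i=0: a=7 ⇒ p=7, q=1
i=1: a=2 ⇒ p=15, q=2
i=2: a=1 ⇒ p=22, q=3
…
i=4: a=1 ⇒ p=169, q=23
i=5: a=2 ⇒ p=485, q=66
fundamental: x₁=485, y₁=66  (since 235225 − 54·4356 = 1)
k=2:  x_2 = 485·485+54·66·66 = 470449,  y_2 = 485·66+66·485 = 64020
k=3:  x_3 = 485·470449+54·66·64020 = 456335045,  y_3 = 485·64020+66·470449 = 62099334
k=4:  x_4 = 485·456335045+54·66·62099334 = 442644523201,  y_4 = 485·62099334+66·456335045 = 60236289960

485 66
470449 64020
456335045 62099334
442644523201 60236289960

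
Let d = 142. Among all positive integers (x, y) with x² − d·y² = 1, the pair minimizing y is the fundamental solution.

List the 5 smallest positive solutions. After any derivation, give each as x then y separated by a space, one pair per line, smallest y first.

d=142: √d = [11; 1,10,1,22] (ℓ=4, even), read p_3/q_3
step 0: (11, 1)  from 11·(1,0) + (0,1)
step 1: (12, 1)  from 1·(11,1) + (1,0)
step 2: (131, 11)  from 10·(12,1) + (11,1)
step 3: (143, 12)  from 1·(131,11) + (12,1)
→ (143, 12).  Check: 143²=20449, 142·12²=20448, difference 1.
n=2: (143,12)∘(143,12) = (143·143+142·12·12, 143·12+12·143) = (40897,3432)
n=3: (40897,3432)∘(143,12) = (143·40897+142·12·3432, 143·3432+12·40897) = (11696399,981540)
n=4: (11696399,981540)∘(143,12) = (143·11696399+142·12·981540, 143·981540+12·11696399) = (3345129217,280717008)
n=5: (3345129217,280717008)∘(143,12) = (143·3345129217+142·12·280717008, 143·280717008+12·3345129217) = (956695259663,80284082748)

143 12
40897 3432
11696399 981540
3345129217 280717008
956695259663 80284082748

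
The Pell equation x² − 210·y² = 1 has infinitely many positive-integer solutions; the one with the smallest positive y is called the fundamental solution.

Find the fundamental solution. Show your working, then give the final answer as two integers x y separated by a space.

√210 = [14; 2,28, …], period ℓ=2 (even) → k=1
a_0=14:  p_0=14·1+0=14,  q_0=14·0+1=1
a_1=2:  p_1=2·14+1=29,  q_1=2·1+0=2
(x₁, y₁) = (29, 2);  29² − 210·2² = 1 ✓

29 2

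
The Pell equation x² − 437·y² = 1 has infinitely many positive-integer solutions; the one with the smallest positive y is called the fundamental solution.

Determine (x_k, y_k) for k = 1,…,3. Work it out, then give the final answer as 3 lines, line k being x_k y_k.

√437 = [20; 1,9,2,9,1,40, …], period ℓ=6 (even) → k=5
a_0=20:  p_0=20·1+0=20,  q_0=20·0+1=1
a_1=1:  p_1=1·20+1=21,  q_1=1·1+0=1
a_2=9:  p_2=9·21+20=209,  q_2=9·1+1=10
…
a_4=9:  p_4=9·439+209=4160,  q_4=9·21+10=199
a_5=1:  p_5=1·4160+439=4599,  q_5=1·199+21=220
(x₁, y₁) = (4599, 220);  4599² − 437·220² = 1 ✓
(x_2, y_2) = (4599·4599 + 437·220·220, 4599·220 + 220·4599) = (42301601, 2023560)
(x_3, y_3) = (4599·42301601 + 437·220·2023560, 4599·2023560 + 220·42301601) = (389090121399, 18612704660)

4599 220
42301601 2023560
389090121399 18612704660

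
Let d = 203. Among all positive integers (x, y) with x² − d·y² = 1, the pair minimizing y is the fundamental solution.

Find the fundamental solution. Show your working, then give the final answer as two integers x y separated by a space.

57 4

√203 = [14; 4,28, …], period ℓ=2 (even) → k=1
k=0  a_k=14  p_k/q_k = 14/1
k=1  a_k=4  p_k/q_k = 57/4
fundamental: x₁=57, y₁=4  (since 3249 − 203·16 = 1)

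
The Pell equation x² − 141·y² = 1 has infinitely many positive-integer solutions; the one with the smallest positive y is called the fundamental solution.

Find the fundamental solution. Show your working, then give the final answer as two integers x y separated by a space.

95 8

d=141: √d = [11; 1,6,1,22] (ℓ=4, even), read p_3/q_3
i=0: a=11 ⇒ p=11, q=1
i=1: a=1 ⇒ p=12, q=1
i=2: a=6 ⇒ p=83, q=7
i=3: a=1 ⇒ p=95, q=8
fundamental: x₁=95, y₁=8  (since 9025 − 141·64 = 1)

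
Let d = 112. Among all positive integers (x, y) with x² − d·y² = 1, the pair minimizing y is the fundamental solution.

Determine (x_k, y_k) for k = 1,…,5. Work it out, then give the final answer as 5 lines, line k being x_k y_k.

127 12
32257 3048
8193151 774180
2081028097 196638672
528572943487 49945448508

√112 = [10; 1,1,2,1,1,20, …], period ℓ=6 (even) → k=5
i=0: a=10 ⇒ p=10, q=1
i=1: a=1 ⇒ p=11, q=1
…
i=4: a=1 ⇒ p=74, q=7
i=5: a=1 ⇒ p=127, q=12
fundamental: x₁=127, y₁=12  (since 16129 − 112·144 = 1)
(x_2, y_2) = (127·127 + 112·12·12, 127·12 + 12·127) = (32257, 3048)
(x_3, y_3) = (127·32257 + 112·12·3048, 127·3048 + 12·32257) = (8193151, 774180)
(x_4, y_4) = (127·8193151 + 112·12·774180, 127·774180 + 12·8193151) = (2081028097, 196638672)
(x_5, y_5) = (127·2081028097 + 112·12·196638672, 127·196638672 + 12·2081028097) = (528572943487, 49945448508)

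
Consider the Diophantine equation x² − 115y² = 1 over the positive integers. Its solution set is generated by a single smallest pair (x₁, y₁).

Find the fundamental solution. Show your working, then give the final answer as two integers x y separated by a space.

√115 → a₀=10, period (1,2,1,1,1,1,1,2,1,20); ℓ=10 even so k=9
step 0: (10, 1)  from 10·(1,0) + (0,1)
…
step 8: (815, 76)  from 2·(311,29) + (193,18)
step 9: (1126, 105)  from 1·(815,76) + (311,29)
(x₁, y₁) = (1126, 105);  1126² − 115·105² = 1 ✓

1126 105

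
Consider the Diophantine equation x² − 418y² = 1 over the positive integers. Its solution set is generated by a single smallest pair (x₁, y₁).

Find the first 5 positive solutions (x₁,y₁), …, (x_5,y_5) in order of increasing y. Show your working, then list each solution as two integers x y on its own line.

√418 → a₀=20, period (2,4,20,4,2,40); ℓ=6 even so k=5
step 0: (20, 1)  from 20·(1,0) + (0,1)
…
step 2: (184, 9)  from 4·(41,2) + (20,1)
…
step 4: (15068, 737)  from 4·(3721,182) + (184,9)
step 5: (33857, 1656)  from 2·(15068,737) + (3721,182)
(x₁, y₁) = (33857, 1656);  33857² − 418·1656² = 1 ✓
(x_2, y_2) = (33857·33857 + 418·1656·1656, 33857·1656 + 1656·33857) = (2292592897, 112134384)
(x_3, y_3) = (33857·2292592897 + 418·1656·112134384, 33857·112134384 + 1656·2292592897) = (155240635393601, 7593067676520)
(x_4, y_4) = (33857·155240635393601 + 418·1656·7593067676520, 33857·7593067676520 + 1656·155240635393601) = (10511964382749705217, 514156984535740896)
(x_5, y_5) = (33857·10511964382749705217 + 418·1656·514156984535740896, 33857·514156984535740896 + 1656·10511964382749705217) = (711807156058272903670337, 34815626043260091355224)

33857 1656
2292592897 112134384
155240635393601 7593067676520
10511964382749705217 514156984535740896
711807156058272903670337 34815626043260091355224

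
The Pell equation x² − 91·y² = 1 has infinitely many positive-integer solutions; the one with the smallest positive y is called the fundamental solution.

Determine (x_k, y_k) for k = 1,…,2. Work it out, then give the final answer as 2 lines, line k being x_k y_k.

√91 → a₀=9, period (1,1,5,1,5,1,1,18); ℓ=8 even so k=7
i=0: a=9 ⇒ p=9, q=1
…
i=6: a=1 ⇒ p=849, q=89
i=7: a=1 ⇒ p=1574, q=165
fundamental: x₁=1574, y₁=165  (since 2477476 − 91·27225 = 1)
k=2:  x_2 = 1574·1574+91·165·165 = 4954951,  y_2 = 1574·165+165·1574 = 519420

1574 165
4954951 519420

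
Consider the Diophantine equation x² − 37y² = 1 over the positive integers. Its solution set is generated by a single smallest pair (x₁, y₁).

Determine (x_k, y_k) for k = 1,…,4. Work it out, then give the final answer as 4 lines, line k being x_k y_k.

√37 → a₀=6, period (12); ℓ=1 odd so k=1
a_0=6:  p_0=6·1+0=6,  q_0=6·0+1=1
a_1=12:  p_1=12·6+1=73,  q_1=12·1+0=12
→ (73, 12).  Check: 73²=5329, 37·12²=5328, difference 1.
k=2:  x_2 = 73·73+37·12·12 = 10657,  y_2 = 73·12+12·73 = 1752
k=3:  x_3 = 73·10657+37·12·1752 = 1555849,  y_3 = 73·1752+12·10657 = 255780
k=4:  x_4 = 73·1555849+37·12·255780 = 227143297,  y_4 = 73·255780+12·1555849 = 37342128

73 12
10657 1752
1555849 255780
227143297 37342128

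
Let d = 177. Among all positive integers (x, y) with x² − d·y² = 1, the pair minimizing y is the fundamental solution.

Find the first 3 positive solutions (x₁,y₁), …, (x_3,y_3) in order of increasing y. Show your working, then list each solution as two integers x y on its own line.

62423 4692
7793261857 585777432
972957569736599 73131969270780

[13; 3,3,2,8,2,3,3,26] for √177; ℓ=8 ⇒ convergent index 7
step 0: (13, 1)  from 13·(1,0) + (0,1)
step 1: (40, 3)  from 3·(13,1) + (1,0)
step 2: (133, 10)  from 3·(40,3) + (13,1)
step 3: (306, 23)  from 2·(133,10) + (40,3)
…
step 5: (5468, 411)  from 2·(2581,194) + (306,23)
step 6: (18985, 1427)  from 3·(5468,411) + (2581,194)
step 7: (62423, 4692)  from 3·(18985,1427) + (5468,411)
(x₁, y₁) = (62423, 4692);  62423² − 177·4692² = 1 ✓
(x_2, y_2) = (62423·62423 + 177·4692·4692, 62423·4692 + 4692·62423) = (7793261857, 585777432)
(x_3, y_3) = (62423·7793261857 + 177·4692·585777432, 62423·585777432 + 4692·7793261857) = (972957569736599, 73131969270780)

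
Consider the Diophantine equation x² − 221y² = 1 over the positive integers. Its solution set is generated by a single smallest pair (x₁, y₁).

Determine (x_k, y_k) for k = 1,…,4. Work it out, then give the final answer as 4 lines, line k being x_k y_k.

[14; 1,6,2,6,1,28] for √221; ℓ=6 ⇒ convergent index 5
step 0: (14, 1)  from 14·(1,0) + (0,1)
step 1: (15, 1)  from 1·(14,1) + (1,0)
…
step 4: (1442, 97)  from 6·(223,15) + (104,7)
step 5: (1665, 112)  from 1·(1442,97) + (223,15)
fundamental: x₁=1665, y₁=112  (since 2772225 − 221·12544 = 1)
(1665+112√221)^2 = 5544449 + 372960√221
(1665+112√221)^3 = 18463013505 + 1241956688√221
(1665+112√221)^4 = 61481829427201 + 4135715398080√221

1665 112
5544449 372960
18463013505 1241956688
61481829427201 4135715398080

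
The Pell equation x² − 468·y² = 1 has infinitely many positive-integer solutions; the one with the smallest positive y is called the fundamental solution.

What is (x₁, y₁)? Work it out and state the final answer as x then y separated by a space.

649 30

[21; 1,1,1,2,1,1,1,42] for √468; ℓ=8 ⇒ convergent index 7
step 0: (21, 1)  from 21·(1,0) + (0,1)
…
step 2: (43, 2)  from 1·(22,1) + (21,1)
…
step 6: (411, 19)  from 1·(238,11) + (173,8)
step 7: (649, 30)  from 1·(411,19) + (238,11)
→ (649, 30).  Check: 649²=421201, 468·30²=421200, difference 1.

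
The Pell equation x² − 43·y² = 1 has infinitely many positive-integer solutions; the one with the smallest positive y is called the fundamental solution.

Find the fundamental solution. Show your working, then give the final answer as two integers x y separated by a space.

[6; 1,1,3,1,5,1,3,1,1,12] for √43; ℓ=10 ⇒ convergent index 9
step 0: (6, 1)  from 6·(1,0) + (0,1)
…
step 3: (46, 7)  from 3·(13,2) + (7,1)
…
step 8: (1941, 296)  from 1·(1541,235) + (400,61)
step 9: (3482, 531)  from 1·(1941,296) + (1541,235)
fundamental: x₁=3482, y₁=531  (since 12124324 − 43·281961 = 1)

3482 531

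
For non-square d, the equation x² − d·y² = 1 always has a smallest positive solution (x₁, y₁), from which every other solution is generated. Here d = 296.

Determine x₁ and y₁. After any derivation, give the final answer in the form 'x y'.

[17; 4,1,7,1,4,34] for √296; ℓ=6 ⇒ convergent index 5
i=0: a=17 ⇒ p=17, q=1
i=1: a=4 ⇒ p=69, q=4
i=2: a=1 ⇒ p=86, q=5
i=3: a=7 ⇒ p=671, q=39
i=4: a=1 ⇒ p=757, q=44
i=5: a=4 ⇒ p=3699, q=215
→ (3699, 215).  Check: 3699²=13682601, 296·215²=13682600, difference 1.

3699 215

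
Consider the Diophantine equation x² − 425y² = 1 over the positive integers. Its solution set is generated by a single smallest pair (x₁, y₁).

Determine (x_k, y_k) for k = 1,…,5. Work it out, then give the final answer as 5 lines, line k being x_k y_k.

143649 6968
41270070401 2001892464
11856808685922849 575139701115304
3406437421806992601601 165236485849022716128
978662658398448551768841249 47472111910877388597026840

[20; 1,1,1,1,1,1,40] for √425; ℓ=7 ⇒ convergent index 13
step 0: (20, 1)  from 20·(1,0) + (0,1)
step 1: (21, 1)  from 1·(20,1) + (1,0)
step 2: (41, 2)  from 1·(21,1) + (20,1)
step 3: (62, 3)  from 1·(41,2) + (21,1)
…
step 6: (268, 13)  from 1·(165,8) + (103,5)
…
step 12: (88420, 4289)  from 1·(55229,2679) + (33191,1610)
step 13: (143649, 6968)  from 1·(88420,4289) + (55229,2679)
(x₁, y₁) = (143649, 6968);  143649² − 425·6968² = 1 ✓
n=2: (143649,6968)∘(143649,6968) = (143649·143649+425·6968·6968, 143649·6968+6968·143649) = (41270070401,2001892464)
n=3: (41270070401,2001892464)∘(143649,6968) = (143649·41270070401+425·6968·2001892464, 143649·2001892464+6968·41270070401) = (11856808685922849,575139701115304)
n=4: (11856808685922849,575139701115304)∘(143649,6968) = (143649·11856808685922849+425·6968·575139701115304, 143649·575139701115304+6968·11856808685922849) = (3406437421806992601601,165236485849022716128)
n=5: (3406437421806992601601,165236485849022716128)∘(143649,6968) = (143649·3406437421806992601601+425·6968·165236485849022716128, 143649·165236485849022716128+6968·3406437421806992601601) = (978662658398448551768841249,47472111910877388597026840)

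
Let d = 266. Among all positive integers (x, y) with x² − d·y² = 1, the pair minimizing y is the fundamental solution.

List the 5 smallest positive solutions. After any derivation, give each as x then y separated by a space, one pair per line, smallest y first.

685 42
938449 57540
1285674445 78829758
1761373051201 107996710920
2413079794470925 147955415130642

√266 → a₀=16, period (3,4,3,32); ℓ=4 even so k=3
a_0=16:  p_0=16·1+0=16,  q_0=16·0+1=1
…
a_2=4:  p_2=4·49+16=212,  q_2=4·3+1=13
a_3=3:  p_3=3·212+49=685,  q_3=3·13+3=42
→ (685, 42).  Check: 685²=469225, 266·42²=469224, difference 1.
n=2: (685,42)∘(685,42) = (685·685+266·42·42, 685·42+42·685) = (938449,57540)
n=3: (938449,57540)∘(685,42) = (685·938449+266·42·57540, 685·57540+42·938449) = (1285674445,78829758)
n=4: (1285674445,78829758)∘(685,42) = (685·1285674445+266·42·78829758, 685·78829758+42·1285674445) = (1761373051201,107996710920)
n=5: (1761373051201,107996710920)∘(685,42) = (685·1761373051201+266·42·107996710920, 685·107996710920+42·1761373051201) = (2413079794470925,147955415130642)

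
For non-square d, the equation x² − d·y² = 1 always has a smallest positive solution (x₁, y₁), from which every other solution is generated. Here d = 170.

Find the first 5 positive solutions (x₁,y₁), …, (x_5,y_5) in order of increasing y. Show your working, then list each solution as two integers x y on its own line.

d=170: √d = [13; 26] (ℓ=1, odd), read p_1/q_1
i=0: a=13 ⇒ p=13, q=1
i=1: a=26 ⇒ p=339, q=26
fundamental: x₁=339, y₁=26  (since 114921 − 170·676 = 1)
n=2: (339,26)∘(339,26) = (339·339+170·26·26, 339·26+26·339) = (229841,17628)
n=3: (229841,17628)∘(339,26) = (339·229841+170·26·17628, 339·17628+26·229841) = (155831859,11951758)
n=4: (155831859,11951758)∘(339,26) = (339·155831859+170·26·11951758, 339·11951758+26·155831859) = (105653770561,8103274296)
n=5: (105653770561,8103274296)∘(339,26) = (339·105653770561+170·26·8103274296, 339·8103274296+26·105653770561) = (71633100608499,5494008020930)

339 26
229841 17628
155831859 11951758
105653770561 8103274296
71633100608499 5494008020930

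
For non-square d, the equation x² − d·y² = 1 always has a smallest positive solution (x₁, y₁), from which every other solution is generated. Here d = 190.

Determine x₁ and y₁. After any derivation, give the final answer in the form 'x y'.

[13; 1,3,1,1,1,…,3,1,26] for √190; ℓ=14 ⇒ convergent index 13
k=0  a_k=13  p_k/q_k = 13/1
…
k=2  a_k=3  p_k/q_k = 55/4
…
k=12  a_k=3  p_k/q_k = 40787/2959
k=13  a_k=1  p_k/q_k = 52021/3774
fundamental: x₁=52021, y₁=3774  (since 2706184441 − 190·14243076 = 1)

52021 3774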